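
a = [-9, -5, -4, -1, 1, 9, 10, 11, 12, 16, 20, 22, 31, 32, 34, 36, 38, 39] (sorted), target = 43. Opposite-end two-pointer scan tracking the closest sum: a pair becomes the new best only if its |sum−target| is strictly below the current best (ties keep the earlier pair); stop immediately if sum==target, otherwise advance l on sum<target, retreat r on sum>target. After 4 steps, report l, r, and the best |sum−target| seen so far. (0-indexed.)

l=4, r=17, best |Δ|=5

l=0 r=17: -9+39=30 d=13 *, l++
l=1 r=17: -5+39=34 d=9 *, l++
l=2 r=17: -4+39=35 d=8 *, l++
l=3 r=17: -1+39=38 d=5 *, l++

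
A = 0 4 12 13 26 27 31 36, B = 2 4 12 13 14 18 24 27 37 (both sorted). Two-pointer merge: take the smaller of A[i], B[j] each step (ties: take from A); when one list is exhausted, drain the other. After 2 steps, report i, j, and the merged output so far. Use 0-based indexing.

i=1, j=1, merged so far=[0, 2]

[i=0,j=0] A[i]=0<=B[j]=2 take 0 → i++
[i=1,j=0] A[i]=4>B[j]=2 take 2 → j++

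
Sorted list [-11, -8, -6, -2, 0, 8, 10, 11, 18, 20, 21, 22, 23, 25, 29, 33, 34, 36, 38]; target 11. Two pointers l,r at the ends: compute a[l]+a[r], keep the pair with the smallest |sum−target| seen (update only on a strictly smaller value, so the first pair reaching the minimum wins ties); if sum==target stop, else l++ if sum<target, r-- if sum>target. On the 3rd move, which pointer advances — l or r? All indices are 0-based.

r

[0,18] -11+38=27 d=16 * → r--
[0,17] -11+36=25 d=14 * → r--
[0,16] -11+34=23 d=12 * → r--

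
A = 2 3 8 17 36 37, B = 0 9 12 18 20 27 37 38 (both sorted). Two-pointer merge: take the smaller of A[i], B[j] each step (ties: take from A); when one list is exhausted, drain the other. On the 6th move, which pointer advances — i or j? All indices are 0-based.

j

i=0 j=0: A[i]=2>B[j]=0 take 0, j++
i=0 j=1: A[i]=2<=B[j]=9 take 2, i++
i=1 j=1: A[i]=3<=B[j]=9 take 3, i++
i=2 j=1: A[i]=8<=B[j]=9 take 8, i++
i=3 j=1: A[i]=17>B[j]=9 take 9, j++
i=3 j=2: A[i]=17>B[j]=12 take 12, j++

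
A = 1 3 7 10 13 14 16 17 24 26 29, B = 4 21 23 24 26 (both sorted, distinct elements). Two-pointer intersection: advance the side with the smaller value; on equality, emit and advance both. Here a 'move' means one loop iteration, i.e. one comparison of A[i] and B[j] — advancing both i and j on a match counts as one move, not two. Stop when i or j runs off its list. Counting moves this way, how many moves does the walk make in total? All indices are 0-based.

i=0 j=0: 1<4, i++
i=1 j=0: 3<4, i++
i=2 j=0: 7>4, j++
i=2 j=1: 7<21, i++
i=3 j=1: 10<21, i++
i=4 j=1: 13<21, i++
i=5 j=1: 14<21, i++
i=6 j=1: 16<21, i++
i=7 j=1: 17<21, i++
i=8 j=1: 24>21, j++
i=8 j=2: 24>23, j++
i=8 j=3: 24==24 emit, i++,j++
i=9 j=4: 26==26 emit, i++,j++

13 moves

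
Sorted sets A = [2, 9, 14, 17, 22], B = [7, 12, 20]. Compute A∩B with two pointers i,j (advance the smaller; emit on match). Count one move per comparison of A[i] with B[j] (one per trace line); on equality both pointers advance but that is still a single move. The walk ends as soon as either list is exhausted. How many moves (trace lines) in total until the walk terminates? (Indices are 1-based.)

[i=1,j=1] 2<7 → i++
[i=2,j=1] 9>7 → j++
[i=2,j=2] 9<12 → i++
[i=3,j=2] 14>12 → j++
[i=3,j=3] 14<20 → i++
[i=4,j=3] 17<20 → i++
[i=5,j=3] 22>20 → j++

7 moves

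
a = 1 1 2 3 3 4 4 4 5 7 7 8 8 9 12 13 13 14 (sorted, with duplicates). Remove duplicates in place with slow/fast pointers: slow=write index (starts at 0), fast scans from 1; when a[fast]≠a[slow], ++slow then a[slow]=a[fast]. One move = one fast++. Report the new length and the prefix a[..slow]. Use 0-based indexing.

length 11; prefix = [1, 2, 3, 4, 5, 7, 8, 9, 12, 13, 14]

slow=0 fast=1: a[fast]=1=a[slow] dup, fast++
slow=0 fast=2: a[fast]=2≠a[slow]=1 write a[1]=2, slow++,fast++
slow=1 fast=3: a[fast]=3≠a[slow]=2 write a[2]=3, slow++,fast++
slow=2 fast=4: a[fast]=3=a[slow] dup, fast++
slow=2 fast=5: a[fast]=4≠a[slow]=3 write a[3]=4, slow++,fast++
slow=3 fast=6: a[fast]=4=a[slow] dup, fast++
slow=3 fast=7: a[fast]=4=a[slow] dup, fast++
slow=3 fast=8: a[fast]=5≠a[slow]=4 write a[4]=5, slow++,fast++
slow=4 fast=9: a[fast]=7≠a[slow]=5 write a[5]=7, slow++,fast++
slow=5 fast=10: a[fast]=7=a[slow] dup, fast++
slow=5 fast=11: a[fast]=8≠a[slow]=7 write a[6]=8, slow++,fast++
slow=6 fast=12: a[fast]=8=a[slow] dup, fast++
slow=6 fast=13: a[fast]=9≠a[slow]=8 write a[7]=9, slow++,fast++
slow=7 fast=14: a[fast]=12≠a[slow]=9 write a[8]=12, slow++,fast++
slow=8 fast=15: a[fast]=13≠a[slow]=12 write a[9]=13, slow++,fast++
slow=9 fast=16: a[fast]=13=a[slow] dup, fast++
slow=9 fast=17: a[fast]=14≠a[slow]=13 write a[10]=14, slow++,fast++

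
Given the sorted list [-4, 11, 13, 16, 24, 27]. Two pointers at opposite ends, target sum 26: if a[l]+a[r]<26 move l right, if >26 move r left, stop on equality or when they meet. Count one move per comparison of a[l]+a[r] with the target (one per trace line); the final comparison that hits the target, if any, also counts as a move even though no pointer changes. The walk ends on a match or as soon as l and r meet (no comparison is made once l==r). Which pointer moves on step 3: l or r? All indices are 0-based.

r

l=0 r=5: -4+27=23 <26, l++
l=1 r=5: 11+27=38 >26, r--
l=1 r=4: 11+24=35 >26, r--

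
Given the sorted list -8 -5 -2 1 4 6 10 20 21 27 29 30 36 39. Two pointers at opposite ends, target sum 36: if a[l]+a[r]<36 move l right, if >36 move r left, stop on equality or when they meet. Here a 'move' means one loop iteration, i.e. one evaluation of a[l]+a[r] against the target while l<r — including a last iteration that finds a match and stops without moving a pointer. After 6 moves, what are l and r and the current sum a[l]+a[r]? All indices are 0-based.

l=0 r=13: -8+39=31 <36, l++
l=1 r=13: -5+39=34 <36, l++
l=2 r=13: -2+39=37 >36, r--
l=2 r=12: -2+36=34 <36, l++
l=3 r=12: 1+36=37 >36, r--
l=3 r=11: 1+30=31 <36, l++

l=4, r=11, sum=34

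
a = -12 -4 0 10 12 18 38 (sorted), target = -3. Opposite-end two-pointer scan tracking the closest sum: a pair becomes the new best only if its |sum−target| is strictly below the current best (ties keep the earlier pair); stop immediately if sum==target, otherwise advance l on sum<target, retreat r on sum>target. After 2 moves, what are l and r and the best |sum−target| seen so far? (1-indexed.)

l=1 r=7: -12+38=26 d=29 *, r--
l=1 r=6: -12+18=6 d=9 *, r--

l=1, r=5, best |Δ|=9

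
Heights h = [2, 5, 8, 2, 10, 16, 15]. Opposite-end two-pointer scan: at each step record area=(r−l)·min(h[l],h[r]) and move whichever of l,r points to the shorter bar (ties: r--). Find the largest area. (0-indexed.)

[0,6] min(2,15)*6=12 best=12 * → l++
[1,6] min(5,15)*5=25 best=25 * → l++
[2,6] min(8,15)*4=32 best=32 * → l++
[3,6] min(2,15)*3=6 best=32 → l++
[4,6] min(10,15)*2=20 best=32 → l++
[5,6] min(16,15)*1=15 best=32 → r--

max area = 32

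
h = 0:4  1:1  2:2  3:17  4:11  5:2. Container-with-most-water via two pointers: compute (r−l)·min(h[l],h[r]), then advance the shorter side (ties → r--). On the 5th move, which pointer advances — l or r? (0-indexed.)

r

l=0 r=5: min(4,2)*5=10 best=10 *, r--
l=0 r=4: min(4,11)*4=16 best=16 *, l++
l=1 r=4: min(1,11)*3=3 best=16, l++
l=2 r=4: min(2,11)*2=4 best=16, l++
l=3 r=4: min(17,11)*1=11 best=16, r--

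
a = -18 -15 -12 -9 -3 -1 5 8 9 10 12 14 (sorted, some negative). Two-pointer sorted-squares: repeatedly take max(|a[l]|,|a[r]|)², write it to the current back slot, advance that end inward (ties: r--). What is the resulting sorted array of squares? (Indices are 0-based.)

[1, 9, 25, 64, 81, 81, 100, 144, 144, 196, 225, 324]

l=0 r=11: |-18|>|14| out[11]=324, l++
l=1 r=11: |-15|>|14| out[10]=225, l++
l=2 r=11: |-12|<=|14| out[9]=196, r--
l=2 r=10: |-12|<=|12| out[8]=144, r--
l=2 r=9: |-12|>|10| out[7]=144, l++
l=3 r=9: |-9|<=|10| out[6]=100, r--
l=3 r=8: |-9|<=|9| out[5]=81, r--
l=3 r=7: |-9|>|8| out[4]=81, l++
l=4 r=7: |-3|<=|8| out[3]=64, r--
l=4 r=6: |-3|<=|5| out[2]=25, r--
l=4 r=5: |-3|>|-1| out[1]=9, l++
l=5 r=5: |-1|<=|-1| out[0]=1, r--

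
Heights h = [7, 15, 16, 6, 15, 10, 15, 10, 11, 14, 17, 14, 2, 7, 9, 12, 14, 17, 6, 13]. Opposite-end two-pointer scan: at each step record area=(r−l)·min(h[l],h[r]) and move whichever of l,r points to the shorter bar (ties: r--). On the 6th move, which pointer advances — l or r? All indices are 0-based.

l=0 r=19: min(7,13)*19=133 best=133 *, l++
l=1 r=19: min(15,13)*18=234 best=234 *, r--
l=1 r=18: min(15,6)*17=102 best=234, r--
l=1 r=17: min(15,17)*16=240 best=240 *, l++
l=2 r=17: min(16,17)*15=240 best=240, l++
l=3 r=17: min(6,17)*14=84 best=240, l++

l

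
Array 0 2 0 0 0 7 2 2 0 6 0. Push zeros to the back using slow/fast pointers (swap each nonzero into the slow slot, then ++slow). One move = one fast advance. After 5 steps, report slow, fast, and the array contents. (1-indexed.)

slow=2, fast=6, a=[2, 0, 0, 0, 0, 7, 2, 2, 0, 6, 0]

slow=1 fast=1: a[fast]=0, fast++
slow=1 fast=2: a[fast]=2≠0 swap→a[1]=2, slow++,fast++
slow=2 fast=3: a[fast]=0, fast++
slow=2 fast=4: a[fast]=0, fast++
slow=2 fast=5: a[fast]=0, fast++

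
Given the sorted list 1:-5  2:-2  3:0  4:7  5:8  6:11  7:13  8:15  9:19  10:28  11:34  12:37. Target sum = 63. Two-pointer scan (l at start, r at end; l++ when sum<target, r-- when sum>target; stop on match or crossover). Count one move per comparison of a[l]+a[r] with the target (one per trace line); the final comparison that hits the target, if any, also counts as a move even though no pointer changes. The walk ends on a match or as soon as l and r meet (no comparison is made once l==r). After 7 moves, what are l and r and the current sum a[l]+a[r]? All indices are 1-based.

l=8, r=12, sum=52

l=1 r=12: -5+37=32 <63, l++
l=2 r=12: -2+37=35 <63, l++
l=3 r=12: 0+37=37 <63, l++
l=4 r=12: 7+37=44 <63, l++
l=5 r=12: 8+37=45 <63, l++
l=6 r=12: 11+37=48 <63, l++
l=7 r=12: 13+37=50 <63, l++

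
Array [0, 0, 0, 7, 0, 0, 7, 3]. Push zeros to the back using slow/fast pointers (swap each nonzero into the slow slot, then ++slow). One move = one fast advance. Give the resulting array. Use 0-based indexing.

[7, 7, 3, 0, 0, 0, 0, 0]

(s=0,f=0) a[fast]=0 → fast++
(s=0,f=1) a[fast]=0 → fast++
(s=0,f=2) a[fast]=0 → fast++
(s=0,f=3) a[fast]=7≠0 swap→a[0]=7 → slow++,fast++
(s=1,f=4) a[fast]=0 → fast++
(s=1,f=5) a[fast]=0 → fast++
(s=1,f=6) a[fast]=7≠0 swap→a[1]=7 → slow++,fast++
(s=2,f=7) a[fast]=3≠0 swap→a[2]=3 → slow++,fast++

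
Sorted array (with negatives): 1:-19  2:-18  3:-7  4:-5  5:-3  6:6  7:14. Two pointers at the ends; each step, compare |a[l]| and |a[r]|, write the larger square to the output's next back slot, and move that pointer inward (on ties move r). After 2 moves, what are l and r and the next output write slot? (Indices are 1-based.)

l=3, r=7, next write slot=5

[1,7] |-19|>|14| out[7]=361 → l++
[2,7] |-18|>|14| out[6]=324 → l++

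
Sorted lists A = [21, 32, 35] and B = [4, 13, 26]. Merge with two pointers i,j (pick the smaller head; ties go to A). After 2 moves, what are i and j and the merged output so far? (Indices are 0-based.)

[i=0,j=0] A[i]=21>B[j]=4 take 4 → j++
[i=0,j=1] A[i]=21>B[j]=13 take 13 → j++

i=0, j=2, merged so far=[4, 13]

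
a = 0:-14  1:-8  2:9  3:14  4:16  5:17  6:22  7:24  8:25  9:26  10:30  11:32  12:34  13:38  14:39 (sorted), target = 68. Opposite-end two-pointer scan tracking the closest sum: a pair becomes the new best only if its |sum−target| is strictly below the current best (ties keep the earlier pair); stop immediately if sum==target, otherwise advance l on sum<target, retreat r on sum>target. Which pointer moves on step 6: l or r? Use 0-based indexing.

[0,14] -14+39=25 d=43 * → l++
[1,14] -8+39=31 d=37 * → l++
[2,14] 9+39=48 d=20 * → l++
[3,14] 14+39=53 d=15 * → l++
[4,14] 16+39=55 d=13 * → l++
[5,14] 17+39=56 d=12 * → l++

l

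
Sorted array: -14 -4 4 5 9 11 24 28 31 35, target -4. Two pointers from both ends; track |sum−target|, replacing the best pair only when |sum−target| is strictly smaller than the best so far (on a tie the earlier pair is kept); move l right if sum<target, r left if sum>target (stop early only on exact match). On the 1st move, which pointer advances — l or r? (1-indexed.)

l=1 r=10: -14+35=21 d=25 *, r--

r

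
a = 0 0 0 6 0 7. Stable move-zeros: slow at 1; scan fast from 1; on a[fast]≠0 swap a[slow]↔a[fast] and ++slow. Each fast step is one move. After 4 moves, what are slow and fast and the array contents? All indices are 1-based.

(s=1,f=1) a[fast]=0 → fast++
(s=1,f=2) a[fast]=0 → fast++
(s=1,f=3) a[fast]=0 → fast++
(s=1,f=4) a[fast]=6≠0 swap→a[1]=6 → slow++,fast++

slow=2, fast=5, a=[6, 0, 0, 0, 0, 7]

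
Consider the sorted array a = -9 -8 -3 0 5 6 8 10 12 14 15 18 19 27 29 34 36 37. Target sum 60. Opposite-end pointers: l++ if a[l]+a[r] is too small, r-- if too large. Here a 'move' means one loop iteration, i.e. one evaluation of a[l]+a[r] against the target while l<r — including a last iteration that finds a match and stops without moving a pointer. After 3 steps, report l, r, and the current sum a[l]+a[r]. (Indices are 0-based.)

[0,17] -9+37=28 <60 → l++
[1,17] -8+37=29 <60 → l++
[2,17] -3+37=34 <60 → l++

l=3, r=17, sum=37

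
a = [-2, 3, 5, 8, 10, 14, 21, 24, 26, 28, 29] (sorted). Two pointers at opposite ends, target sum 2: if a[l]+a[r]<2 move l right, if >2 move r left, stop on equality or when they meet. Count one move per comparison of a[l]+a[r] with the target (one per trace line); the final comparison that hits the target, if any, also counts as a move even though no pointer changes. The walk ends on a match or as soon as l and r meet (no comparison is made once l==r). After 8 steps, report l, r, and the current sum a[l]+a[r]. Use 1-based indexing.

l=1, r=3, sum=3

l=1 r=11: -2+29=27 >2, r--
l=1 r=10: -2+28=26 >2, r--
l=1 r=9: -2+26=24 >2, r--
l=1 r=8: -2+24=22 >2, r--
l=1 r=7: -2+21=19 >2, r--
l=1 r=6: -2+14=12 >2, r--
l=1 r=5: -2+10=8 >2, r--
l=1 r=4: -2+8=6 >2, r--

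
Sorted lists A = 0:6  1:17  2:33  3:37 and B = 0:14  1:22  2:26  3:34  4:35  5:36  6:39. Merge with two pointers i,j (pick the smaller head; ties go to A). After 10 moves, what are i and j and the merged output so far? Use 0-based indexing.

i=4, j=6, merged so far=[6, 14, 17, 22, 26, 33, 34, 35, 36, 37]

i=0 j=0: A[i]=6<=B[j]=14 take 6, i++
i=1 j=0: A[i]=17>B[j]=14 take 14, j++
i=1 j=1: A[i]=17<=B[j]=22 take 17, i++
i=2 j=1: A[i]=33>B[j]=22 take 22, j++
i=2 j=2: A[i]=33>B[j]=26 take 26, j++
i=2 j=3: A[i]=33<=B[j]=34 take 33, i++
i=3 j=3: A[i]=37>B[j]=34 take 34, j++
i=3 j=4: A[i]=37>B[j]=35 take 35, j++
i=3 j=5: A[i]=37>B[j]=36 take 36, j++
i=3 j=6: A[i]=37<=B[j]=39 take 37, i++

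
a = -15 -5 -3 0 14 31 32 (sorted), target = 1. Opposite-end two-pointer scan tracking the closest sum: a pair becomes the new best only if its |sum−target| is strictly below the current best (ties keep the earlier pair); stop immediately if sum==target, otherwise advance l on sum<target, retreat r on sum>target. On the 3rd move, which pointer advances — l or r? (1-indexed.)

l

l=1 r=7: -15+32=17 d=16 *, r--
l=1 r=6: -15+31=16 d=15 *, r--
l=1 r=5: -15+14=-1 d=2 *, l++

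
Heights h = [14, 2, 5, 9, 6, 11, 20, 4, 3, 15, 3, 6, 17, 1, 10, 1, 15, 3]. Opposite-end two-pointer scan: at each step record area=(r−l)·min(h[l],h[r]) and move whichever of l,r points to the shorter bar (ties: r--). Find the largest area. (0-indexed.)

[0,17] min(14,3)*17=51 best=51 * → r--
[0,16] min(14,15)*16=224 best=224 * → l++
[1,16] min(2,15)*15=30 best=224 → l++
[2,16] min(5,15)*14=70 best=224 → l++
[3,16] min(9,15)*13=117 best=224 → l++
[4,16] min(6,15)*12=72 best=224 → l++
[5,16] min(11,15)*11=121 best=224 → l++
[6,16] min(20,15)*10=150 best=224 → r--
[6,15] min(20,1)*9=9 best=224 → r--
[6,14] min(20,10)*8=80 best=224 → r--
[6,13] min(20,1)*7=7 best=224 → r--
[6,12] min(20,17)*6=102 best=224 → r--
[6,11] min(20,6)*5=30 best=224 → r--
[6,10] min(20,3)*4=12 best=224 → r--
[6,9] min(20,15)*3=45 best=224 → r--
[6,8] min(20,3)*2=6 best=224 → r--
[6,7] min(20,4)*1=4 best=224 → r--

max area = 224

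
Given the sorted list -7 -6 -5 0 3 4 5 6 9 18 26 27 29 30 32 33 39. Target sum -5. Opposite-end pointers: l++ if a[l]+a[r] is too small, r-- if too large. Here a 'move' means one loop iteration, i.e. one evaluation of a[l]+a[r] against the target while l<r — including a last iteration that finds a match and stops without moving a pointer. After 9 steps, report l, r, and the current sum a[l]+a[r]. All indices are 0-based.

l=0 r=16: -7+39=32 >-5, r--
l=0 r=15: -7+33=26 >-5, r--
l=0 r=14: -7+32=25 >-5, r--
l=0 r=13: -7+30=23 >-5, r--
l=0 r=12: -7+29=22 >-5, r--
l=0 r=11: -7+27=20 >-5, r--
l=0 r=10: -7+26=19 >-5, r--
l=0 r=9: -7+18=11 >-5, r--
l=0 r=8: -7+9=2 >-5, r--

l=0, r=7, sum=-1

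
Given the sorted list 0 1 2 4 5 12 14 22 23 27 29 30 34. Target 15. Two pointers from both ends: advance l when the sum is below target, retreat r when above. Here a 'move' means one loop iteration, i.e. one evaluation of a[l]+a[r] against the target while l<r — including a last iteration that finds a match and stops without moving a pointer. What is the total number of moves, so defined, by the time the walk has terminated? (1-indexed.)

8 moves

[1,13] 0+34=34 >15 → r--
[1,12] 0+30=30 >15 → r--
[1,11] 0+29=29 >15 → r--
[1,10] 0+27=27 >15 → r--
[1,9] 0+23=23 >15 → r--
[1,8] 0+22=22 >15 → r--
[1,7] 0+14=14 <15 → l++
[2,7] 1+14=15 → found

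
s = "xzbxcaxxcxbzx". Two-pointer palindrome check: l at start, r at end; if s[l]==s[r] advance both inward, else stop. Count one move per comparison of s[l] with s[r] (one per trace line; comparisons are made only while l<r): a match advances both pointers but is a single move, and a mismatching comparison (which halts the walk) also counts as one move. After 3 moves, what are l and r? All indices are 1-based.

l=4, r=10

[1,13] 'x'=='x' → l++,r--
[2,12] 'z'=='z' → l++,r--
[3,11] 'b'=='b' → l++,r--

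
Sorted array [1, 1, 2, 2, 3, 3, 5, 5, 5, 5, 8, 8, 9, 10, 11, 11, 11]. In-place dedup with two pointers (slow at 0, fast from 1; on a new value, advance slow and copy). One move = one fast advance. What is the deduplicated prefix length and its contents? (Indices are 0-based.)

slow=0 fast=1: a[fast]=1=a[slow] dup, fast++
slow=0 fast=2: a[fast]=2≠a[slow]=1 write a[1]=2, slow++,fast++
slow=1 fast=3: a[fast]=2=a[slow] dup, fast++
slow=1 fast=4: a[fast]=3≠a[slow]=2 write a[2]=3, slow++,fast++
slow=2 fast=5: a[fast]=3=a[slow] dup, fast++
slow=2 fast=6: a[fast]=5≠a[slow]=3 write a[3]=5, slow++,fast++
slow=3 fast=7: a[fast]=5=a[slow] dup, fast++
slow=3 fast=8: a[fast]=5=a[slow] dup, fast++
slow=3 fast=9: a[fast]=5=a[slow] dup, fast++
slow=3 fast=10: a[fast]=8≠a[slow]=5 write a[4]=8, slow++,fast++
slow=4 fast=11: a[fast]=8=a[slow] dup, fast++
slow=4 fast=12: a[fast]=9≠a[slow]=8 write a[5]=9, slow++,fast++
slow=5 fast=13: a[fast]=10≠a[slow]=9 write a[6]=10, slow++,fast++
slow=6 fast=14: a[fast]=11≠a[slow]=10 write a[7]=11, slow++,fast++
slow=7 fast=15: a[fast]=11=a[slow] dup, fast++
slow=7 fast=16: a[fast]=11=a[slow] dup, fast++

length 8; prefix = [1, 2, 3, 5, 8, 9, 10, 11]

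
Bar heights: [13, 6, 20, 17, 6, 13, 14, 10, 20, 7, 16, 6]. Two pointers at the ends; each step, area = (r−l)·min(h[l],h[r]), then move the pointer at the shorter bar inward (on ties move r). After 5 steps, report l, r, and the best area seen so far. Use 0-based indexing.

l=0 r=11: min(13,6)*11=66 best=66 *, r--
l=0 r=10: min(13,16)*10=130 best=130 *, l++
l=1 r=10: min(6,16)*9=54 best=130, l++
l=2 r=10: min(20,16)*8=128 best=130, r--
l=2 r=9: min(20,7)*7=49 best=130, r--

l=2, r=8, best area=130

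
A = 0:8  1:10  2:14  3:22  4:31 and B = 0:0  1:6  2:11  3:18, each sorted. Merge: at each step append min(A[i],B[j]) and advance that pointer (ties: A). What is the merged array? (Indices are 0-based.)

[0, 6, 8, 10, 11, 14, 18, 22, 31]

i=0 j=0: A[i]=8>B[j]=0 take 0, j++
i=0 j=1: A[i]=8>B[j]=6 take 6, j++
i=0 j=2: A[i]=8<=B[j]=11 take 8, i++
i=1 j=2: A[i]=10<=B[j]=11 take 10, i++
i=2 j=2: A[i]=14>B[j]=11 take 11, j++
i=2 j=3: A[i]=14<=B[j]=18 take 14, i++
i=3 j=3: A[i]=22>B[j]=18 take 18, j++
i=3 j=4: B done, take A[i]=22, i++
i=4 j=4: B done, take A[i]=31, i++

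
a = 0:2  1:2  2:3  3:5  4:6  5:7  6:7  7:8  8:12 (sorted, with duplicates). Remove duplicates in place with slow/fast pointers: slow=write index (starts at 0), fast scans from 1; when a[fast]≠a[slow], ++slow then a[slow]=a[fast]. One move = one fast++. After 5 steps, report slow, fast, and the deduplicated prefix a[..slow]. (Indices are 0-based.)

(s=0,f=1) a[fast]=2=a[slow] dup → fast++
(s=0,f=2) a[fast]=3≠a[slow]=2 write a[1]=3 → slow++,fast++
(s=1,f=3) a[fast]=5≠a[slow]=3 write a[2]=5 → slow++,fast++
(s=2,f=4) a[fast]=6≠a[slow]=5 write a[3]=6 → slow++,fast++
(s=3,f=5) a[fast]=7≠a[slow]=6 write a[4]=7 → slow++,fast++

slow=4, fast=6, prefix=[2, 3, 5, 6, 7]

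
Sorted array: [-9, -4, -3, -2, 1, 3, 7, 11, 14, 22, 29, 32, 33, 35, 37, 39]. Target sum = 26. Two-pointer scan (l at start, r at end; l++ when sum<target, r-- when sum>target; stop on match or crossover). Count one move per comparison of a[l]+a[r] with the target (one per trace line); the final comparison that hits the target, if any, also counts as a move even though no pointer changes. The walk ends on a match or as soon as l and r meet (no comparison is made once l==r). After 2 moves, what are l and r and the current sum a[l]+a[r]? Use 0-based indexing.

l=0 r=15: -9+39=30 >26, r--
l=0 r=14: -9+37=28 >26, r--

l=0, r=13, sum=26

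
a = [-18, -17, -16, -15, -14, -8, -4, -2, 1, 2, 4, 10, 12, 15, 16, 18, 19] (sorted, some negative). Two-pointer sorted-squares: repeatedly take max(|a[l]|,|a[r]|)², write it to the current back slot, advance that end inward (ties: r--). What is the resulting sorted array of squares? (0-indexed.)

l=0 r=16: |-18|<=|19| out[16]=361, r--
l=0 r=15: |-18|<=|18| out[15]=324, r--
l=0 r=14: |-18|>|16| out[14]=324, l++
l=1 r=14: |-17|>|16| out[13]=289, l++
l=2 r=14: |-16|<=|16| out[12]=256, r--
l=2 r=13: |-16|>|15| out[11]=256, l++
l=3 r=13: |-15|<=|15| out[10]=225, r--
l=3 r=12: |-15|>|12| out[9]=225, l++
l=4 r=12: |-14|>|12| out[8]=196, l++
l=5 r=12: |-8|<=|12| out[7]=144, r--
l=5 r=11: |-8|<=|10| out[6]=100, r--
l=5 r=10: |-8|>|4| out[5]=64, l++
l=6 r=10: |-4|<=|4| out[4]=16, r--
l=6 r=9: |-4|>|2| out[3]=16, l++
l=7 r=9: |-2|<=|2| out[2]=4, r--
l=7 r=8: |-2|>|1| out[1]=4, l++
l=8 r=8: |1|<=|1| out[0]=1, r--

[1, 4, 4, 16, 16, 64, 100, 144, 196, 225, 225, 256, 256, 289, 324, 324, 361]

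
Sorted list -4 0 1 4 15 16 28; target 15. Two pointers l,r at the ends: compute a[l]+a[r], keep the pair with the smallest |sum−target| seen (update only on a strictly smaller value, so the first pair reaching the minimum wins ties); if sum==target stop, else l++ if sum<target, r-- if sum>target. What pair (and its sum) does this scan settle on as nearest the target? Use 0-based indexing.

pair (0, 15) with sum 15 (|Δ|=0)

[0,6] -4+28=24 d=9 * → r--
[0,5] -4+16=12 d=3 * → l++
[1,5] 0+16=16 d=1 * → r--
[1,4] 0+15=15 d=0 * → stop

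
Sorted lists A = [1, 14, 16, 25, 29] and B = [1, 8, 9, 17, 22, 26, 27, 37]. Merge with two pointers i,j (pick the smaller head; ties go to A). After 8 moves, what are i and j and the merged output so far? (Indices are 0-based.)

[i=0,j=0] A[i]=1<=B[j]=1 take 1 → i++
[i=1,j=0] A[i]=14>B[j]=1 take 1 → j++
[i=1,j=1] A[i]=14>B[j]=8 take 8 → j++
[i=1,j=2] A[i]=14>B[j]=9 take 9 → j++
[i=1,j=3] A[i]=14<=B[j]=17 take 14 → i++
[i=2,j=3] A[i]=16<=B[j]=17 take 16 → i++
[i=3,j=3] A[i]=25>B[j]=17 take 17 → j++
[i=3,j=4] A[i]=25>B[j]=22 take 22 → j++

i=3, j=5, merged so far=[1, 1, 8, 9, 14, 16, 17, 22]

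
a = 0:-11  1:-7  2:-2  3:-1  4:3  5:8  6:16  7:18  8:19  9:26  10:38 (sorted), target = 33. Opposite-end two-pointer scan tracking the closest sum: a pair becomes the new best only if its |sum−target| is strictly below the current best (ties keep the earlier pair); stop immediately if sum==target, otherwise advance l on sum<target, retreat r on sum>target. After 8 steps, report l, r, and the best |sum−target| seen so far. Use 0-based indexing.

l=6, r=8, best |Δ|=1

[0,10] -11+38=27 d=6 * → l++
[1,10] -7+38=31 d=2 * → l++
[2,10] -2+38=36 d=3 → r--
[2,9] -2+26=24 d=9 → l++
[3,9] -1+26=25 d=8 → l++
[4,9] 3+26=29 d=4 → l++
[5,9] 8+26=34 d=1 * → r--
[5,8] 8+19=27 d=6 → l++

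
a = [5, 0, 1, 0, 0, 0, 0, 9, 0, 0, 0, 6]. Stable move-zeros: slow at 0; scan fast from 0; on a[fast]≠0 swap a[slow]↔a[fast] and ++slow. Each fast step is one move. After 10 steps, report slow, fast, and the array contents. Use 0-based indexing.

slow=3, fast=10, a=[5, 1, 9, 0, 0, 0, 0, 0, 0, 0, 0, 6]

slow=0 fast=0: a[fast]=5≠0 swap→a[0]=5, slow++,fast++
slow=1 fast=1: a[fast]=0, fast++
slow=1 fast=2: a[fast]=1≠0 swap→a[1]=1, slow++,fast++
slow=2 fast=3: a[fast]=0, fast++
slow=2 fast=4: a[fast]=0, fast++
slow=2 fast=5: a[fast]=0, fast++
slow=2 fast=6: a[fast]=0, fast++
slow=2 fast=7: a[fast]=9≠0 swap→a[2]=9, slow++,fast++
slow=3 fast=8: a[fast]=0, fast++
slow=3 fast=9: a[fast]=0, fast++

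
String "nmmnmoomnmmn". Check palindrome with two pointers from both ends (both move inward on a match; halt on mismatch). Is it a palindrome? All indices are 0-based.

l=0 r=11: 'n'=='n', l++,r--
l=1 r=10: 'm'=='m', l++,r--
l=2 r=9: 'm'=='m', l++,r--
l=3 r=8: 'n'=='n', l++,r--
l=4 r=7: 'm'=='m', l++,r--
l=5 r=6: 'o'=='o', l++,r--

palindrome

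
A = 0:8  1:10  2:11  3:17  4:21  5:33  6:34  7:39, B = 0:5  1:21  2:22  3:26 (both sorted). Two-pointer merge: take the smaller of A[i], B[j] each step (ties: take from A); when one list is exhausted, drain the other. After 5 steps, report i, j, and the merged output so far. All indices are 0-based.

i=0 j=0: A[i]=8>B[j]=5 take 5, j++
i=0 j=1: A[i]=8<=B[j]=21 take 8, i++
i=1 j=1: A[i]=10<=B[j]=21 take 10, i++
i=2 j=1: A[i]=11<=B[j]=21 take 11, i++
i=3 j=1: A[i]=17<=B[j]=21 take 17, i++

i=4, j=1, merged so far=[5, 8, 10, 11, 17]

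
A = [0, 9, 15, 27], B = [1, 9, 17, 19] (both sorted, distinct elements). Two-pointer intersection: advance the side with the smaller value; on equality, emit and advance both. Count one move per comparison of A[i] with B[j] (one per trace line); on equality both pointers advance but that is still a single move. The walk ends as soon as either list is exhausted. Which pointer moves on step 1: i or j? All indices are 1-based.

[i=1,j=1] 0<1 → i++

i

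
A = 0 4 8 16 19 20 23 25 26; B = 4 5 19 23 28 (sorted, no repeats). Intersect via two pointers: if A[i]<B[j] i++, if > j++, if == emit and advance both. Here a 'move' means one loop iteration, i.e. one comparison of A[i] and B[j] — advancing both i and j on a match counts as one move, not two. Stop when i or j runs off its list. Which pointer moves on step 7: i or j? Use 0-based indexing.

[i=0,j=0] 0<4 → i++
[i=1,j=0] 4==4 emit → i++,j++
[i=2,j=1] 8>5 → j++
[i=2,j=2] 8<19 → i++
[i=3,j=2] 16<19 → i++
[i=4,j=2] 19==19 emit → i++,j++
[i=5,j=3] 20<23 → i++

i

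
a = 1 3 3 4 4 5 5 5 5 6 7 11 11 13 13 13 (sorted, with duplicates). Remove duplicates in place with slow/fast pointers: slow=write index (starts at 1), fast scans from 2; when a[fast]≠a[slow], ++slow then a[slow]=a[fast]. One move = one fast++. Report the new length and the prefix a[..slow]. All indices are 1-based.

slow=1 fast=2: a[fast]=3≠a[slow]=1 write a[2]=3, slow++,fast++
slow=2 fast=3: a[fast]=3=a[slow] dup, fast++
slow=2 fast=4: a[fast]=4≠a[slow]=3 write a[3]=4, slow++,fast++
slow=3 fast=5: a[fast]=4=a[slow] dup, fast++
slow=3 fast=6: a[fast]=5≠a[slow]=4 write a[4]=5, slow++,fast++
slow=4 fast=7: a[fast]=5=a[slow] dup, fast++
slow=4 fast=8: a[fast]=5=a[slow] dup, fast++
slow=4 fast=9: a[fast]=5=a[slow] dup, fast++
slow=4 fast=10: a[fast]=6≠a[slow]=5 write a[5]=6, slow++,fast++
slow=5 fast=11: a[fast]=7≠a[slow]=6 write a[6]=7, slow++,fast++
slow=6 fast=12: a[fast]=11≠a[slow]=7 write a[7]=11, slow++,fast++
slow=7 fast=13: a[fast]=11=a[slow] dup, fast++
slow=7 fast=14: a[fast]=13≠a[slow]=11 write a[8]=13, slow++,fast++
slow=8 fast=15: a[fast]=13=a[slow] dup, fast++
slow=8 fast=16: a[fast]=13=a[slow] dup, fast++

length 8; prefix = [1, 3, 4, 5, 6, 7, 11, 13]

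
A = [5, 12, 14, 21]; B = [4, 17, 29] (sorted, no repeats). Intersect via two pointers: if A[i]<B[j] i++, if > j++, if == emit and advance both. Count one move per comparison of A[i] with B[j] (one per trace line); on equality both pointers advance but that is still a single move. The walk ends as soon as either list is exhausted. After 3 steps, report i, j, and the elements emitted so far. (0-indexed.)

i=2, j=1, emitted=[]

i=0 j=0: 5>4, j++
i=0 j=1: 5<17, i++
i=1 j=1: 12<17, i++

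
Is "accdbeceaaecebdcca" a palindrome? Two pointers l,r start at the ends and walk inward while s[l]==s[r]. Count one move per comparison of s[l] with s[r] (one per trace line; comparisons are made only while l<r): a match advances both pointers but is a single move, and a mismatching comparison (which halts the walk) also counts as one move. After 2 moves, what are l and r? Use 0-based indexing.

l=2, r=15

[0,17] 'a'=='a' → l++,r--
[1,16] 'c'=='c' → l++,r--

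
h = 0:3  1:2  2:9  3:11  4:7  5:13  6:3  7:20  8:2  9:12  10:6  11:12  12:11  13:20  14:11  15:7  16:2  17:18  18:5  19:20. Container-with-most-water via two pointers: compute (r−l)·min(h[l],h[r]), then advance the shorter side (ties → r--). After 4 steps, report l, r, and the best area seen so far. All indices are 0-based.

[0,19] min(3,20)*19=57 best=57 * → l++
[1,19] min(2,20)*18=36 best=57 → l++
[2,19] min(9,20)*17=153 best=153 * → l++
[3,19] min(11,20)*16=176 best=176 * → l++

l=4, r=19, best area=176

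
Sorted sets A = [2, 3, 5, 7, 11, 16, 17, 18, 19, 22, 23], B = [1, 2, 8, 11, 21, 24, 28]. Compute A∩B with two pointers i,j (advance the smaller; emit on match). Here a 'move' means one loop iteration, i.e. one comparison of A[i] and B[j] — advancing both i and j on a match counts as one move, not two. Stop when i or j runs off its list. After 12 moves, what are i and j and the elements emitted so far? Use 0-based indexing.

[i=0,j=0] 2>1 → j++
[i=0,j=1] 2==2 emit → i++,j++
[i=1,j=2] 3<8 → i++
[i=2,j=2] 5<8 → i++
[i=3,j=2] 7<8 → i++
[i=4,j=2] 11>8 → j++
[i=4,j=3] 11==11 emit → i++,j++
[i=5,j=4] 16<21 → i++
[i=6,j=4] 17<21 → i++
[i=7,j=4] 18<21 → i++
[i=8,j=4] 19<21 → i++
[i=9,j=4] 22>21 → j++

i=9, j=5, emitted=[2, 11]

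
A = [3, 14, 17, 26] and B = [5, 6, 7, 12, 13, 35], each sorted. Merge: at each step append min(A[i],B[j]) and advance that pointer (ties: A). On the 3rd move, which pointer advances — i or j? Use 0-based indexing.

j

i=0 j=0: A[i]=3<=B[j]=5 take 3, i++
i=1 j=0: A[i]=14>B[j]=5 take 5, j++
i=1 j=1: A[i]=14>B[j]=6 take 6, j++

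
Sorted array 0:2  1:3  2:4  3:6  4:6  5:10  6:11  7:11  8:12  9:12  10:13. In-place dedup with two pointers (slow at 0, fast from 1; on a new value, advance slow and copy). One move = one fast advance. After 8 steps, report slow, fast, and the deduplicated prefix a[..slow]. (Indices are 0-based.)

slow=0 fast=1: a[fast]=3≠a[slow]=2 write a[1]=3, slow++,fast++
slow=1 fast=2: a[fast]=4≠a[slow]=3 write a[2]=4, slow++,fast++
slow=2 fast=3: a[fast]=6≠a[slow]=4 write a[3]=6, slow++,fast++
slow=3 fast=4: a[fast]=6=a[slow] dup, fast++
slow=3 fast=5: a[fast]=10≠a[slow]=6 write a[4]=10, slow++,fast++
slow=4 fast=6: a[fast]=11≠a[slow]=10 write a[5]=11, slow++,fast++
slow=5 fast=7: a[fast]=11=a[slow] dup, fast++
slow=5 fast=8: a[fast]=12≠a[slow]=11 write a[6]=12, slow++,fast++

slow=6, fast=9, prefix=[2, 3, 4, 6, 10, 11, 12]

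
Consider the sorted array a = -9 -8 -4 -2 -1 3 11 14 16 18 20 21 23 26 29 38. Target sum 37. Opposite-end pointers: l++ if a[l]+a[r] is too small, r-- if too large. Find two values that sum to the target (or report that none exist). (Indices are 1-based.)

(-1, 38)

l=1 r=16: -9+38=29 <37, l++
l=2 r=16: -8+38=30 <37, l++
l=3 r=16: -4+38=34 <37, l++
l=4 r=16: -2+38=36 <37, l++
l=5 r=16: -1+38=37, found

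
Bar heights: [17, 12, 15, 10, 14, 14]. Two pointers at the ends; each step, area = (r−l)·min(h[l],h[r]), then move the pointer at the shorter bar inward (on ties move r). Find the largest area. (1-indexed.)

[1,6] min(17,14)*5=70 best=70 * → r--
[1,5] min(17,14)*4=56 best=70 → r--
[1,4] min(17,10)*3=30 best=70 → r--
[1,3] min(17,15)*2=30 best=70 → r--
[1,2] min(17,12)*1=12 best=70 → r--

max area = 70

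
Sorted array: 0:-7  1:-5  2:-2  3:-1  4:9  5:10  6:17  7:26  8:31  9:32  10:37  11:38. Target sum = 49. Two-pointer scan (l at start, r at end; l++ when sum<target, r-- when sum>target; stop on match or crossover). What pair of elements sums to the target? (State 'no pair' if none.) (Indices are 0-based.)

(17, 32)

[0,11] -7+38=31 <49 → l++
[1,11] -5+38=33 <49 → l++
[2,11] -2+38=36 <49 → l++
[3,11] -1+38=37 <49 → l++
[4,11] 9+38=47 <49 → l++
[5,11] 10+38=48 <49 → l++
[6,11] 17+38=55 >49 → r--
[6,10] 17+37=54 >49 → r--
[6,9] 17+32=49 → found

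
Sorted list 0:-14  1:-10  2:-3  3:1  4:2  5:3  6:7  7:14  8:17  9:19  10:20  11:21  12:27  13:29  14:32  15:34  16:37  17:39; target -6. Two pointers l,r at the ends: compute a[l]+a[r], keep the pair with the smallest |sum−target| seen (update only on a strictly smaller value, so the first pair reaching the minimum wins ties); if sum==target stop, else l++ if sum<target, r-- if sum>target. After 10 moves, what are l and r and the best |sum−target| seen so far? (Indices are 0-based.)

l=0, r=7, best |Δ|=9

[0,17] -14+39=25 d=31 * → r--
[0,16] -14+37=23 d=29 * → r--
[0,15] -14+34=20 d=26 * → r--
[0,14] -14+32=18 d=24 * → r--
[0,13] -14+29=15 d=21 * → r--
[0,12] -14+27=13 d=19 * → r--
[0,11] -14+21=7 d=13 * → r--
[0,10] -14+20=6 d=12 * → r--
[0,9] -14+19=5 d=11 * → r--
[0,8] -14+17=3 d=9 * → r--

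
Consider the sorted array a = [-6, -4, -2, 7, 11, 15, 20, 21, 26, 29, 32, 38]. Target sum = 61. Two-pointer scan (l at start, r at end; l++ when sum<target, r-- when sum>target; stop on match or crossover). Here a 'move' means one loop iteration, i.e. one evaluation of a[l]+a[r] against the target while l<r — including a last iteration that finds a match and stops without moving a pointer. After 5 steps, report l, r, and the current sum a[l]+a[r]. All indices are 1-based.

l=6, r=12, sum=53

l=1 r=12: -6+38=32 <61, l++
l=2 r=12: -4+38=34 <61, l++
l=3 r=12: -2+38=36 <61, l++
l=4 r=12: 7+38=45 <61, l++
l=5 r=12: 11+38=49 <61, l++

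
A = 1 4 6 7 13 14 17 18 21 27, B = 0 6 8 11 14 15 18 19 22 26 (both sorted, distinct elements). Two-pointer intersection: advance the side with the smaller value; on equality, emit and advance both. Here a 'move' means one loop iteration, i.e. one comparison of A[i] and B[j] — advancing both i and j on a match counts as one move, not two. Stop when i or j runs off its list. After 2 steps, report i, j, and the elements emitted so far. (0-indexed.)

i=1, j=1, emitted=[]

i=0 j=0: 1>0, j++
i=0 j=1: 1<6, i++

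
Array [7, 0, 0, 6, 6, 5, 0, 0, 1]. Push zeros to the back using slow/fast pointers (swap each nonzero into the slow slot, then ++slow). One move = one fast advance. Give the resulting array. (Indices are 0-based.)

(s=0,f=0) a[fast]=7≠0 swap→a[0]=7 → slow++,fast++
(s=1,f=1) a[fast]=0 → fast++
(s=1,f=2) a[fast]=0 → fast++
(s=1,f=3) a[fast]=6≠0 swap→a[1]=6 → slow++,fast++
(s=2,f=4) a[fast]=6≠0 swap→a[2]=6 → slow++,fast++
(s=3,f=5) a[fast]=5≠0 swap→a[3]=5 → slow++,fast++
(s=4,f=6) a[fast]=0 → fast++
(s=4,f=7) a[fast]=0 → fast++
(s=4,f=8) a[fast]=1≠0 swap→a[4]=1 → slow++,fast++

[7, 6, 6, 5, 1, 0, 0, 0, 0]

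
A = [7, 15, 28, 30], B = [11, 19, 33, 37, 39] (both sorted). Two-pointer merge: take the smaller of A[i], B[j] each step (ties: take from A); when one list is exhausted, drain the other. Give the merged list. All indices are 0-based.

i=0 j=0: A[i]=7<=B[j]=11 take 7, i++
i=1 j=0: A[i]=15>B[j]=11 take 11, j++
i=1 j=1: A[i]=15<=B[j]=19 take 15, i++
i=2 j=1: A[i]=28>B[j]=19 take 19, j++
i=2 j=2: A[i]=28<=B[j]=33 take 28, i++
i=3 j=2: A[i]=30<=B[j]=33 take 30, i++
i=4 j=2: A done, take B[j]=33, j++
i=4 j=3: A done, take B[j]=37, j++
i=4 j=4: A done, take B[j]=39, j++

[7, 11, 15, 19, 28, 30, 33, 37, 39]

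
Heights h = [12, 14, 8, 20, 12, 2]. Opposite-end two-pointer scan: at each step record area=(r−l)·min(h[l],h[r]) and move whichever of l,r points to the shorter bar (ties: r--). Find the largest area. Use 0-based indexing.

max area = 48

[0,5] min(12,2)*5=10 best=10 * → r--
[0,4] min(12,12)*4=48 best=48 * → r--
[0,3] min(12,20)*3=36 best=48 → l++
[1,3] min(14,20)*2=28 best=48 → l++
[2,3] min(8,20)*1=8 best=48 → l++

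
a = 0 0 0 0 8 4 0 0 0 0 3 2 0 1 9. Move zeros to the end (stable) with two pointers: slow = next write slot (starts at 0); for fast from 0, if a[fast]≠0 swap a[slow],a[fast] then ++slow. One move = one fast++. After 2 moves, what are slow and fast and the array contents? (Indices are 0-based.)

slow=0, fast=2, a=[0, 0, 0, 0, 8, 4, 0, 0, 0, 0, 3, 2, 0, 1, 9]

(s=0,f=0) a[fast]=0 → fast++
(s=0,f=1) a[fast]=0 → fast++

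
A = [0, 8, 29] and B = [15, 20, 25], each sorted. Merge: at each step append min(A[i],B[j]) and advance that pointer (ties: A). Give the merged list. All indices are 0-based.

[0, 8, 15, 20, 25, 29]

[i=0,j=0] A[i]=0<=B[j]=15 take 0 → i++
[i=1,j=0] A[i]=8<=B[j]=15 take 8 → i++
[i=2,j=0] A[i]=29>B[j]=15 take 15 → j++
[i=2,j=1] A[i]=29>B[j]=20 take 20 → j++
[i=2,j=2] A[i]=29>B[j]=25 take 25 → j++
[i=2,j=3] B done, take A[i]=29 → i++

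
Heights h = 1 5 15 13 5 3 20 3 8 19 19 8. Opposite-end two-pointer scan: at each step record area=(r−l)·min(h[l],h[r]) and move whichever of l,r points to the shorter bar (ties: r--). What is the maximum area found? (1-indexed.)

l=1 r=12: min(1,8)*11=11 best=11 *, l++
l=2 r=12: min(5,8)*10=50 best=50 *, l++
l=3 r=12: min(15,8)*9=72 best=72 *, r--
l=3 r=11: min(15,19)*8=120 best=120 *, l++
l=4 r=11: min(13,19)*7=91 best=120, l++
l=5 r=11: min(5,19)*6=30 best=120, l++
l=6 r=11: min(3,19)*5=15 best=120, l++
l=7 r=11: min(20,19)*4=76 best=120, r--
l=7 r=10: min(20,19)*3=57 best=120, r--
l=7 r=9: min(20,8)*2=16 best=120, r--
l=7 r=8: min(20,3)*1=3 best=120, r--

max area = 120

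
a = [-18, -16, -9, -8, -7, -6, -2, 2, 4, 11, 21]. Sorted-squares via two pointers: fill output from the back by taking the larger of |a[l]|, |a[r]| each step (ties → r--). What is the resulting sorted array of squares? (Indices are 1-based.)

[4, 4, 16, 36, 49, 64, 81, 121, 256, 324, 441]

[1,11] |-18|<=|21| out[11]=441 → r--
[1,10] |-18|>|11| out[10]=324 → l++
[2,10] |-16|>|11| out[9]=256 → l++
[3,10] |-9|<=|11| out[8]=121 → r--
[3,9] |-9|>|4| out[7]=81 → l++
[4,9] |-8|>|4| out[6]=64 → l++
[5,9] |-7|>|4| out[5]=49 → l++
[6,9] |-6|>|4| out[4]=36 → l++
[7,9] |-2|<=|4| out[3]=16 → r--
[7,8] |-2|<=|2| out[2]=4 → r--
[7,7] |-2|<=|-2| out[1]=4 → r--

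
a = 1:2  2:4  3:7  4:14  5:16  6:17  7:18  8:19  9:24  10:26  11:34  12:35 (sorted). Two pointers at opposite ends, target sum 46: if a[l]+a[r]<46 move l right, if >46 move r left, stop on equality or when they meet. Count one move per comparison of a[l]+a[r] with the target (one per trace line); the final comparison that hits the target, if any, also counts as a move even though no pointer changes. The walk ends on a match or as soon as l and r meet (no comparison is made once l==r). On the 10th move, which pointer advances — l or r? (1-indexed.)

l

[1,12] 2+35=37 <46 → l++
[2,12] 4+35=39 <46 → l++
[3,12] 7+35=42 <46 → l++
[4,12] 14+35=49 >46 → r--
[4,11] 14+34=48 >46 → r--
[4,10] 14+26=40 <46 → l++
[5,10] 16+26=42 <46 → l++
[6,10] 17+26=43 <46 → l++
[7,10] 18+26=44 <46 → l++
[8,10] 19+26=45 <46 → l++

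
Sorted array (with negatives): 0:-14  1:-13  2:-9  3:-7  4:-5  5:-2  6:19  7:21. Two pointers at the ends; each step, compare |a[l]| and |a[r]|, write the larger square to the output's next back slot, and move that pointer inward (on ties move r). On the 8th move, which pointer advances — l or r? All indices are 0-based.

r

l=0 r=7: |-14|<=|21| out[7]=441, r--
l=0 r=6: |-14|<=|19| out[6]=361, r--
l=0 r=5: |-14|>|-2| out[5]=196, l++
l=1 r=5: |-13|>|-2| out[4]=169, l++
l=2 r=5: |-9|>|-2| out[3]=81, l++
l=3 r=5: |-7|>|-2| out[2]=49, l++
l=4 r=5: |-5|>|-2| out[1]=25, l++
l=5 r=5: |-2|<=|-2| out[0]=4, r--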